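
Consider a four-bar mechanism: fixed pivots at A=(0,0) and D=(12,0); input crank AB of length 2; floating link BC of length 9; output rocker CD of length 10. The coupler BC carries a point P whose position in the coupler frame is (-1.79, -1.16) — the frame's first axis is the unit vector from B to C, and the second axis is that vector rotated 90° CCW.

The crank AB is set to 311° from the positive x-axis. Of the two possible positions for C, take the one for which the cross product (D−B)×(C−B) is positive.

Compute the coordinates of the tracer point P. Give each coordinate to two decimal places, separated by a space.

A=(0,0), D=(12.00,0)
B = A + 2.00·(cos311°, sin311°) = (1.3121, -1.5094)
|BD| = 10.7939
circle(B,9.00) ∩ circle(D,10.00): a=4.5168, h=7.7845
  candidates: C₊=(4.6960,6.8302) cross=84.025; C₋=(6.8732,-8.5858) cross=-84.025
  mode + wants cross > 0 → take C=(4.6960,6.8302) (cross=84.025)
ex = (C−B)/|BC| = (0.3760,0.9266); ey = (-0.9266,0.3760)
P = B + -1.79·ex + -1.16·ey = (1.7140,-3.6042)

1.71 -3.60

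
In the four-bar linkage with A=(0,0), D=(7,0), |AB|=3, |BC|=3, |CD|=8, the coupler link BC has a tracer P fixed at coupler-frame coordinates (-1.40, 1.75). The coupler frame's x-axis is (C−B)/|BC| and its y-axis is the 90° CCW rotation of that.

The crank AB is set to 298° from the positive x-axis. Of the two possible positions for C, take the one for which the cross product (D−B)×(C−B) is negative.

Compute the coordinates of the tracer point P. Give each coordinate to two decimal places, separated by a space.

A=(0,0), D=(7.00,0)
B = A + 3.00·(cos298°, sin298°) = (1.4084, -2.6488)
|BD| = 6.1873
circle(B,3.00) ∩ circle(D,8.00): a=-1.3510, h=2.6786
  candidates: C₊=(-0.9592,-0.8065) cross=16.573; C₋=(1.3342,-5.6479) cross=-16.573
  mode - wants cross < 0 → take C=(1.3342,-5.6479) (cross=-16.573)
ex = (C−B)/|BC| = (-0.0247,-0.9997); ey = (0.9997,-0.0247)
P = B + -1.40·ex + 1.75·ey = (3.1925,-1.2925)

3.19 -1.29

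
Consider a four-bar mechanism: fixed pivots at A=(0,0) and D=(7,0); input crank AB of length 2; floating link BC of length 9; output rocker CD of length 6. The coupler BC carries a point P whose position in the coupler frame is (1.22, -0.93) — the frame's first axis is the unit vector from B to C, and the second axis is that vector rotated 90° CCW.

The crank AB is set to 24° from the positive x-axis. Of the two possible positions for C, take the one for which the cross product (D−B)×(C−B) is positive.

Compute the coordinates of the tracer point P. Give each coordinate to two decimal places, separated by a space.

3.35 0.64

A=(0,0), D=(7.00,0)
B = A + 2.00·(cos24°, sin24°) = (1.8271, 0.8135)
|BD| = 5.2365
circle(B,9.00) ∩ circle(D,6.00): a=6.9150, h=5.7604
  candidates: C₊=(9.5530,5.4297) cross=30.164; C₋=(7.7633,-5.9513) cross=-30.164
  mode + wants cross > 0 → take C=(9.5530,5.4297) (cross=30.164)
ex = (C−B)/|BC| = (0.8584,0.5129); ey = (-0.5129,0.8584)
P = B + 1.22·ex + -0.93·ey = (3.3514,0.6409)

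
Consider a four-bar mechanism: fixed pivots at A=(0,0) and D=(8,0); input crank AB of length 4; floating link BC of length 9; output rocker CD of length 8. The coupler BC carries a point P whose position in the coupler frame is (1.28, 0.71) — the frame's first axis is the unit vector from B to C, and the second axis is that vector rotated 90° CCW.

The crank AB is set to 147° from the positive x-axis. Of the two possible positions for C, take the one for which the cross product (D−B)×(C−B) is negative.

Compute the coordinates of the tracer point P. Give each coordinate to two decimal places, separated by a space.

-2.03 1.55

A=(0,0), D=(8.00,0)
B = A + 4.00·(cos147°, sin147°) = (-3.3547, 2.1786)
|BD| = 11.5618
circle(B,9.00) ∩ circle(D,8.00): a=6.5161, h=6.2081
  candidates: C₊=(4.2144,7.0477) cross=71.777; C₋=(1.8749,-5.1462) cross=-71.777
  mode - wants cross < 0 → take C=(1.8749,-5.1462) (cross=-71.777)
ex = (C−B)/|BC| = (0.5811,-0.8139); ey = (0.8139,0.5811)
P = B + 1.28·ex + 0.71·ey = (-2.0331,1.5494)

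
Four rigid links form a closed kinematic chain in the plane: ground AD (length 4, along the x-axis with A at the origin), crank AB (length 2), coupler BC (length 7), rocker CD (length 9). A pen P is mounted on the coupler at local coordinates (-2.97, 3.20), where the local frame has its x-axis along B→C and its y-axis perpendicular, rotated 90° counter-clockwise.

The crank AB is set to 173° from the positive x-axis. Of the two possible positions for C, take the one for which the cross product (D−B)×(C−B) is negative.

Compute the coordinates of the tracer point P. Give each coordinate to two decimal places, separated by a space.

1.20 3.23

A=(0,0), D=(4.00,0)
B = A + 2.00·(cos173°, sin173°) = (-1.9851, 0.2437)
|BD| = 5.9901
circle(B,7.00) ∩ circle(D,9.00): a=0.3239, h=6.9925
  candidates: C₊=(-1.3769,7.2173) cross=41.885; C₋=(-1.9460,-6.7562) cross=-41.885
  mode - wants cross < 0 → take C=(-1.9460,-6.7562) (cross=-41.885)
ex = (C−B)/|BC| = (0.0056,-1.0000); ey = (1.0000,0.0056)
P = B + -2.97·ex + 3.20·ey = (1.1983,3.2316)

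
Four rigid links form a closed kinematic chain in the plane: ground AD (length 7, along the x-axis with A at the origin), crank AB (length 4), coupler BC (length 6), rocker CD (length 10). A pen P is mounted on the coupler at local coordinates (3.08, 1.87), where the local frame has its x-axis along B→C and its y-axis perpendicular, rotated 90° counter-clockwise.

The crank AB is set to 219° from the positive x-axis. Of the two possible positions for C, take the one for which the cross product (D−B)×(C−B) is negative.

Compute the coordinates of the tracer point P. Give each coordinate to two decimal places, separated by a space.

A=(0,0), D=(7.00,0)
B = A + 4.00·(cos219°, sin219°) = (-3.1086, -2.5173)
|BD| = 10.4173
circle(B,6.00) ∩ circle(D,10.00): a=2.1368, h=5.6066
  candidates: C₊=(-2.3899,3.4395) cross=58.406; C₋=(0.3197,-7.4414) cross=-58.406
  mode - wants cross < 0 → take C=(0.3197,-7.4414) (cross=-58.406)
ex = (C−B)/|BC| = (0.5714,-0.8207); ey = (0.8207,0.5714)
P = B + 3.08·ex + 1.87·ey = (0.1860,-3.9765)

0.19 -3.98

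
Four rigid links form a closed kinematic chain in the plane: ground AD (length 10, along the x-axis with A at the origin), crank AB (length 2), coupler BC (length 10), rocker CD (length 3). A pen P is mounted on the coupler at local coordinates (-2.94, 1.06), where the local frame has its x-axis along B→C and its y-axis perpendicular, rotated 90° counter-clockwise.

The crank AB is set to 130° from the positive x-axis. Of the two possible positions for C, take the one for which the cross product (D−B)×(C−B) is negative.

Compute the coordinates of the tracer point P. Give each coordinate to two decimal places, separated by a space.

-3.61 3.62

A=(0,0), D=(10.00,0)
B = A + 2.00·(cos130°, sin130°) = (-1.2856, 1.5321)
|BD| = 11.3891
circle(B,10.00) ∩ circle(D,3.00): a=9.6896, h=2.4722
  candidates: C₊=(8.6485,2.6783) cross=28.156; C₋=(7.9834,-2.2211) cross=-28.156
  mode - wants cross < 0 → take C=(7.9834,-2.2211) (cross=-28.156)
ex = (C−B)/|BC| = (0.9269,-0.3753); ey = (0.3753,0.9269)
P = B + -2.94·ex + 1.06·ey = (-3.6128,3.6180)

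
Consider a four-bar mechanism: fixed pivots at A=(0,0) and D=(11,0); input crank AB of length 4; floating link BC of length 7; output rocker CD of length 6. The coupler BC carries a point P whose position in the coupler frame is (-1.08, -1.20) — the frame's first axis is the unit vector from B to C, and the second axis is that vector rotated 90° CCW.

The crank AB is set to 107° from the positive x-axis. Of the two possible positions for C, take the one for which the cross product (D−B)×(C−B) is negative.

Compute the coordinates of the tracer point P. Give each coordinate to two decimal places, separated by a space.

-2.68 3.27

A=(0,0), D=(11.00,0)
B = A + 4.00·(cos107°, sin107°) = (-1.1695, 3.8252)
|BD| = 12.7565
circle(B,7.00) ∩ circle(D,6.00): a=6.8878, h=1.2483
  candidates: C₊=(5.7757,2.9506) cross=15.924; C₋=(5.0270,0.5690) cross=-15.924
  mode - wants cross < 0 → take C=(5.0270,0.5690) (cross=-15.924)
ex = (C−B)/|BC| = (0.8852,-0.4652); ey = (0.4652,0.8852)
P = B + -1.08·ex + -1.20·ey = (-2.6837,3.2653)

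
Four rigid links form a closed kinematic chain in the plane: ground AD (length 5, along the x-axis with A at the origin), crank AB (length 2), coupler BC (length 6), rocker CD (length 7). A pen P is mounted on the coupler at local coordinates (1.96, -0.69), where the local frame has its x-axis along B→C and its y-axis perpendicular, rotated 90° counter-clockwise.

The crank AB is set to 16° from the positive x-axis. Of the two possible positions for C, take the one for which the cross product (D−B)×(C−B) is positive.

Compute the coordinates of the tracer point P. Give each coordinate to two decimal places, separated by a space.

A=(0,0), D=(5.00,0)
B = A + 2.00·(cos16°, sin16°) = (1.9225, 0.5513)
|BD| = 3.1265
circle(B,6.00) ∩ circle(D,7.00): a=-0.5158, h=5.9778
  candidates: C₊=(2.4688,6.5264) cross=18.689; C₋=(0.3608,-5.2419) cross=-18.689
  mode + wants cross > 0 → take C=(2.4688,6.5264) (cross=18.689)
ex = (C−B)/|BC| = (0.0911,0.9958); ey = (-0.9958,0.0911)
P = B + 1.96·ex + -0.69·ey = (2.7881,2.4403)

2.79 2.44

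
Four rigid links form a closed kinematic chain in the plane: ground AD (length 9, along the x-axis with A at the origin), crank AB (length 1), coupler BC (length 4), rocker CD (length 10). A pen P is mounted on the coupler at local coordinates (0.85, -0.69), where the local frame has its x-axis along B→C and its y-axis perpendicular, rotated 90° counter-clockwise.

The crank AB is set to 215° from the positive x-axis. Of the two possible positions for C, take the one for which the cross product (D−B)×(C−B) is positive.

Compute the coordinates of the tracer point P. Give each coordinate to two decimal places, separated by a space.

-0.04 0.20

A=(0,0), D=(9.00,0)
B = A + 1.00·(cos215°, sin215°) = (-0.8192, -0.5736)
|BD| = 9.8359
circle(B,4.00) ∩ circle(D,10.00): a=0.6479, h=3.9472
  candidates: C₊=(-0.4026,3.4047) cross=38.824; C₋=(0.0578,-4.4763) cross=-38.824
  mode + wants cross > 0 → take C=(-0.4026,3.4047) (cross=38.824)
ex = (C−B)/|BC| = (0.1041,0.9946); ey = (-0.9946,0.1041)
P = B + 0.85·ex + -0.69·ey = (-0.0444,0.1999)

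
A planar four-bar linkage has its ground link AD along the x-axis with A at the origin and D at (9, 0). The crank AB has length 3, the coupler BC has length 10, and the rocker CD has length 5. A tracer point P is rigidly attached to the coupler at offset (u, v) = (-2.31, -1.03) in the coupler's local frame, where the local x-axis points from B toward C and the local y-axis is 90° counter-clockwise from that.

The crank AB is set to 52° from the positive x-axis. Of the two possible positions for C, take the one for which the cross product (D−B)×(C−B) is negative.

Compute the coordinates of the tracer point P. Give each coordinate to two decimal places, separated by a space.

A=(0,0), D=(9.00,0)
B = A + 3.00·(cos52°, sin52°) = (1.8470, 2.3640)
|BD| = 7.5335
circle(B,10.00) ∩ circle(D,5.00): a=8.7445, h=4.8511
  candidates: C₊=(11.6721,4.2261) cross=36.546; C₋=(8.6275,-4.9861) cross=-36.546
  mode - wants cross < 0 → take C=(8.6275,-4.9861) (cross=-36.546)
ex = (C−B)/|BC| = (0.6781,-0.7350); ey = (0.7350,0.6781)
P = B + -2.31·ex + -1.03·ey = (-0.4764,3.3635)

-0.48 3.36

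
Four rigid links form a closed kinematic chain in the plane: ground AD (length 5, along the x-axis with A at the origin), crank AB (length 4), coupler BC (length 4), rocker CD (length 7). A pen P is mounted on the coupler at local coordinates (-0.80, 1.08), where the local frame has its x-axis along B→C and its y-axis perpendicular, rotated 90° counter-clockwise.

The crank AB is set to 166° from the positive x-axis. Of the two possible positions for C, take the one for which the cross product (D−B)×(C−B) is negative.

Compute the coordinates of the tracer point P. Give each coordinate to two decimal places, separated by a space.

A=(0,0), D=(5.00,0)
B = A + 4.00·(cos166°, sin166°) = (-3.8812, 0.9677)
|BD| = 8.9337
circle(B,4.00) ∩ circle(D,7.00): a=2.6199, h=3.0226
  candidates: C₊=(-0.9493,3.6887) cross=27.003; C₋=(-1.6041,-2.3209) cross=-27.003
  mode - wants cross < 0 → take C=(-1.6041,-2.3209) (cross=-27.003)
ex = (C−B)/|BC| = (0.5693,-0.8221); ey = (0.8221,0.5693)
P = B + -0.80·ex + 1.08·ey = (-3.4487,2.2402)

-3.45 2.24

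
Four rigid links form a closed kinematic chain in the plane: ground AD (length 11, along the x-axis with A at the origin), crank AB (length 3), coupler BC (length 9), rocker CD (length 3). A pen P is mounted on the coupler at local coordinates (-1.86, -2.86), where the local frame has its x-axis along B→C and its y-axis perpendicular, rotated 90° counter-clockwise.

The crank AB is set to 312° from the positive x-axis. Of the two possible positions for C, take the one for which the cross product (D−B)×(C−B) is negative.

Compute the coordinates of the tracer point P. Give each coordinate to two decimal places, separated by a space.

A=(0,0), D=(11.00,0)
B = A + 3.00·(cos312°, sin312°) = (2.0074, -2.2294)
|BD| = 9.2648
circle(B,9.00) ∩ circle(D,3.00): a=8.5181, h=2.9056
  candidates: C₊=(9.5760,2.6405) cross=26.920; C₋=(10.9744,-2.9999) cross=-26.920
  mode - wants cross < 0 → take C=(10.9744,-2.9999) (cross=-26.920)
ex = (C−B)/|BC| = (0.9963,-0.0856); ey = (0.0856,0.9963)
P = B + -1.86·ex + -2.86·ey = (-0.0906,-4.9197)

-0.09 -4.92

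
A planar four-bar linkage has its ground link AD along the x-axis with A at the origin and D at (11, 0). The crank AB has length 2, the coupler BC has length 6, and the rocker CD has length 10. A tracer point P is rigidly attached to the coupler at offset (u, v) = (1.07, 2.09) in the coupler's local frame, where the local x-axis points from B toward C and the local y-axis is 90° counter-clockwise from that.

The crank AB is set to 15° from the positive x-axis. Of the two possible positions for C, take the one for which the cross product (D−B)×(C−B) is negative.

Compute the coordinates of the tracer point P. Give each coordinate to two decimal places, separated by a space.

A=(0,0), D=(11.00,0)
B = A + 2.00·(cos15°, sin15°) = (1.9319, 0.5176)
|BD| = 9.0829
circle(B,6.00) ∩ circle(D,10.00): a=1.0184, h=5.9129
  candidates: C₊=(3.2855,6.3629) cross=53.707; C₋=(2.6116,-5.4437) cross=-53.707
  mode - wants cross < 0 → take C=(2.6116,-5.4437) (cross=-53.707)
ex = (C−B)/|BC| = (0.1133,-0.9936); ey = (0.9936,0.1133)
P = B + 1.07·ex + 2.09·ey = (4.1296,-0.3087)

4.13 -0.31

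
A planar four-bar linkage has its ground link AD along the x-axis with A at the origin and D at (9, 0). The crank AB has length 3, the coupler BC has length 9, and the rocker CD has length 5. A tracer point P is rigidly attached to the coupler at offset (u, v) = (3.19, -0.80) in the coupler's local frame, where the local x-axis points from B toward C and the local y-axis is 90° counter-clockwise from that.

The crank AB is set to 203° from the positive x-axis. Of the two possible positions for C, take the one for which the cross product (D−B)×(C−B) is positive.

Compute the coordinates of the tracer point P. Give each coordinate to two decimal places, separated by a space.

0.42 -0.34

A=(0,0), D=(9.00,0)
B = A + 3.00·(cos203°, sin203°) = (-2.7615, -1.1722)
|BD| = 11.8198
circle(B,9.00) ∩ circle(D,5.00): a=8.2788, h=3.5301
  candidates: C₊=(5.1264,3.1615) cross=41.725; C₋=(5.8266,-3.8638) cross=-41.725
  mode + wants cross > 0 → take C=(5.1264,3.1615) (cross=41.725)
ex = (C−B)/|BC| = (0.8764,0.4815); ey = (-0.4815,0.8764)
P = B + 3.19·ex + -0.80·ey = (0.4195,-0.3373)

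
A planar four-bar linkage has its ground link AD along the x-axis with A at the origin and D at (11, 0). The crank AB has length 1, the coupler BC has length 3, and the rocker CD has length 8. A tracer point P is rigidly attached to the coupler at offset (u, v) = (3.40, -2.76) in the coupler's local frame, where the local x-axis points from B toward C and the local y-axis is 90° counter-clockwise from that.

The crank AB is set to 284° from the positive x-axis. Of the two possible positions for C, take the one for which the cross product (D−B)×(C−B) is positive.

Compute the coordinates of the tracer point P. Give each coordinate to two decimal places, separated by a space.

4.45 -2.18

A=(0,0), D=(11.00,0)
B = A + 1.00·(cos284°, sin284°) = (0.2419, -0.9703)
|BD| = 10.8017
circle(B,3.00) ∩ circle(D,8.00): a=2.8550, h=0.9214
  candidates: C₊=(3.0026,0.2039) cross=9.953; C₋=(3.1681,-1.6315) cross=-9.953
  mode + wants cross > 0 → take C=(3.0026,0.2039) (cross=9.953)
ex = (C−B)/|BC| = (0.9202,0.3914); ey = (-0.3914,0.9202)
P = B + 3.40·ex + -2.76·ey = (4.4509,-2.1794)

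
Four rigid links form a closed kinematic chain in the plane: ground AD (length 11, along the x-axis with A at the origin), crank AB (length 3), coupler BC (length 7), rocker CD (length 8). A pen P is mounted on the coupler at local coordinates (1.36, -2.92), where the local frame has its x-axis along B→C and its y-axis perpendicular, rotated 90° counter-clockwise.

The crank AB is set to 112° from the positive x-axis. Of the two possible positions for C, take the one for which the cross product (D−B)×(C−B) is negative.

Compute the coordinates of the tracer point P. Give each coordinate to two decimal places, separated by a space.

-2.46 -0.15

A=(0,0), D=(11.00,0)
B = A + 3.00·(cos112°, sin112°) = (-1.1238, 2.7816)
|BD| = 12.4388
circle(B,7.00) ∩ circle(D,8.00): a=5.6165, h=4.1780
  candidates: C₊=(5.2847,5.5978) cross=51.969; C₋=(3.4161,-2.5466) cross=-51.969
  mode - wants cross < 0 → take C=(3.4161,-2.5466) (cross=-51.969)
ex = (C−B)/|BC| = (0.6486,-0.7612); ey = (0.7612,0.6486)
P = B + 1.36·ex + -2.92·ey = (-2.4644,-0.1474)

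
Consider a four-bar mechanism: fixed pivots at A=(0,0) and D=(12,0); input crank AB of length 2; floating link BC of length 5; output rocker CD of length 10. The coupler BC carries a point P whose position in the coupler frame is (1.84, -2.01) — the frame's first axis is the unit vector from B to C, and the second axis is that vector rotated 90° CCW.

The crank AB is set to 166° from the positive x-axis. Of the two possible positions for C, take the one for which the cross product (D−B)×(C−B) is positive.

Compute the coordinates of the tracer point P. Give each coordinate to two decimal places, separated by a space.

0.64 -0.38

A=(0,0), D=(12.00,0)
B = A + 2.00·(cos166°, sin166°) = (-1.9406, 0.4838)
|BD| = 13.9490
circle(B,5.00) ∩ circle(D,10.00): a=4.2861, h=2.5747
  candidates: C₊=(2.4323,2.9083) cross=35.915; C₋=(2.2536,-2.2380) cross=-35.915
  mode + wants cross > 0 → take C=(2.4323,2.9083) (cross=35.915)
ex = (C−B)/|BC| = (0.8746,0.4849); ey = (-0.4849,0.8746)
P = B + 1.84·ex + -2.01·ey = (0.6433,-0.3818)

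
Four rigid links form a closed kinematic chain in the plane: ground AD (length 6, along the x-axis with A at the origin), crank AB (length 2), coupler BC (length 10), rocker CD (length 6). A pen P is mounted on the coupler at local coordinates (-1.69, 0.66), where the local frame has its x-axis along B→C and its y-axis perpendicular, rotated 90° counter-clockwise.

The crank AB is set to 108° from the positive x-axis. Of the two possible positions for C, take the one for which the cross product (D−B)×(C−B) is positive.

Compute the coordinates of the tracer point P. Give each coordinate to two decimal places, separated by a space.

-2.43 1.95

A=(0,0), D=(6.00,0)
B = A + 2.00·(cos108°, sin108°) = (-0.6180, 1.9021)
|BD| = 6.8860
circle(B,10.00) ∩ circle(D,6.00): a=8.0901, h=5.8779
  candidates: C₊=(8.7810,5.3166) cross=40.475; C₋=(5.5336,-5.9818) cross=-40.475
  mode + wants cross > 0 → take C=(8.7810,5.3166) (cross=40.475)
ex = (C−B)/|BC| = (0.9399,0.3414); ey = (-0.3414,0.9399)
P = B + -1.69·ex + 0.66·ey = (-2.4318,1.9454)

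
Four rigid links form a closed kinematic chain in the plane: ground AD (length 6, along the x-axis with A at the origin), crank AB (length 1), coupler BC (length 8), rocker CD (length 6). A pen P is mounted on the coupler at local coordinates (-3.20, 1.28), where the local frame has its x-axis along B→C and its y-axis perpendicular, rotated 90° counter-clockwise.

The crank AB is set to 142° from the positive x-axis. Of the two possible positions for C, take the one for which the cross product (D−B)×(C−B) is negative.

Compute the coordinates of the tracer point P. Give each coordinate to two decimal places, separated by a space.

-1.74 3.93

A=(0,0), D=(6.00,0)
B = A + 1.00·(cos142°, sin142°) = (-0.7880, 0.6157)
|BD| = 6.8159
circle(B,8.00) ∩ circle(D,6.00): a=5.4620, h=5.8452
  candidates: C₊=(5.1796,5.9436) cross=39.840; C₋=(4.1236,-5.6991) cross=-39.840
  mode - wants cross < 0 → take C=(4.1236,-5.6991) (cross=-39.840)
ex = (C−B)/|BC| = (0.6140,-0.7893); ey = (0.7893,0.6140)
P = B + -3.20·ex + 1.28·ey = (-1.7423,3.9274)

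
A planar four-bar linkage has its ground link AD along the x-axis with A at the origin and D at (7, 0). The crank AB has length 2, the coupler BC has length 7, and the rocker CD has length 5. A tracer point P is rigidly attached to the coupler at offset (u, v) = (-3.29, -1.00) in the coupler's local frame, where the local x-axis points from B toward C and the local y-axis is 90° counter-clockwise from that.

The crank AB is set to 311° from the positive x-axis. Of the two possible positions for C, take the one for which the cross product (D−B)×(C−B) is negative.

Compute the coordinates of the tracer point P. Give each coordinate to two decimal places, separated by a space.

A=(0,0), D=(7.00,0)
B = A + 2.00·(cos311°, sin311°) = (1.3121, -1.5094)
|BD| = 5.8848
circle(B,7.00) ∩ circle(D,5.00): a=4.9815, h=4.9177
  candidates: C₊=(4.8656,4.5216) cross=28.940; C₋=(7.3884,-4.9849) cross=-28.940
  mode - wants cross < 0 → take C=(7.3884,-4.9849) (cross=-28.940)
ex = (C−B)/|BC| = (0.8680,-0.4965); ey = (0.4965,0.8680)
P = B + -3.29·ex + -1.00·ey = (-2.0402,-0.7440)

-2.04 -0.74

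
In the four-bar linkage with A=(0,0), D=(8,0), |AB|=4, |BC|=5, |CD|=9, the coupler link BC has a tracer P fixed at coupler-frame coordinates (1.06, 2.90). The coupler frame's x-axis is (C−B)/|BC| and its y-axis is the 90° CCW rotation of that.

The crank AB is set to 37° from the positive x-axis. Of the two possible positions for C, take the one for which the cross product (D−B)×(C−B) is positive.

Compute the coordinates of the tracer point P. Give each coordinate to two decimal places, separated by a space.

A=(0,0), D=(8.00,0)
B = A + 4.00·(cos37°, sin37°) = (3.1945, 2.4073)
|BD| = 5.3747
circle(B,5.00) ∩ circle(D,9.00): a=-2.5223, h=4.3172
  candidates: C₊=(2.8730,7.3969) cross=23.204; C₋=(-0.9942,-0.3230) cross=-23.204
  mode + wants cross > 0 → take C=(2.8730,7.3969) (cross=23.204)
ex = (C−B)/|BC| = (-0.0643,0.9979); ey = (-0.9979,-0.0643)
P = B + 1.06·ex + 2.90·ey = (0.2324,3.2786)

0.23 3.28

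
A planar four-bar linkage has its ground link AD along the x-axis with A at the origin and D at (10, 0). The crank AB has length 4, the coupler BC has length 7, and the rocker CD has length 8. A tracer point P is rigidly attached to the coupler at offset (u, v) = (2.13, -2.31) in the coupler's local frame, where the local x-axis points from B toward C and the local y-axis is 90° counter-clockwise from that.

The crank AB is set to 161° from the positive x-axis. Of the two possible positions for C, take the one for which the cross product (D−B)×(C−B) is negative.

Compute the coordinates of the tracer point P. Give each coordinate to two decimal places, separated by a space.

A=(0,0), D=(10.00,0)
B = A + 4.00·(cos161°, sin161°) = (-3.7821, 1.3023)
|BD| = 13.8435
circle(B,7.00) ∩ circle(D,8.00): a=6.3800, h=2.8803
  candidates: C₊=(2.8405,3.5696) cross=39.873; C₋=(2.2986,-2.1654) cross=-39.873
  mode - wants cross < 0 → take C=(2.2986,-2.1654) (cross=-39.873)
ex = (C−B)/|BC| = (0.8687,-0.4954); ey = (0.4954,0.8687)
P = B + 2.13·ex + -2.31·ey = (-3.0761,-1.7595)

-3.08 -1.76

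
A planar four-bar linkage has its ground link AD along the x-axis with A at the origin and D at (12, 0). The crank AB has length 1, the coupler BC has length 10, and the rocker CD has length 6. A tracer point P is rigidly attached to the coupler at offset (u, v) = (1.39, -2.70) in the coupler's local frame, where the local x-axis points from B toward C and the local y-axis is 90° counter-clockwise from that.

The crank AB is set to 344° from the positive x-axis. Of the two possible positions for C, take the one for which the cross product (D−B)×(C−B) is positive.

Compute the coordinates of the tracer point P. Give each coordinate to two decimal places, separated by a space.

A=(0,0), D=(12.00,0)
B = A + 1.00·(cos344°, sin344°) = (0.9613, -0.2756)
|BD| = 11.0422
circle(B,10.00) ∩ circle(D,6.00): a=8.4191, h=5.3962
  candidates: C₊=(9.2430,5.3291) cross=59.586; C₋=(9.5124,-5.4600) cross=-59.586
  mode + wants cross > 0 → take C=(9.2430,5.3291) (cross=59.586)
ex = (C−B)/|BC| = (0.8282,0.5605); ey = (-0.5605,0.8282)
P = B + 1.39·ex + -2.70·ey = (3.6257,-1.7327)

3.63 -1.73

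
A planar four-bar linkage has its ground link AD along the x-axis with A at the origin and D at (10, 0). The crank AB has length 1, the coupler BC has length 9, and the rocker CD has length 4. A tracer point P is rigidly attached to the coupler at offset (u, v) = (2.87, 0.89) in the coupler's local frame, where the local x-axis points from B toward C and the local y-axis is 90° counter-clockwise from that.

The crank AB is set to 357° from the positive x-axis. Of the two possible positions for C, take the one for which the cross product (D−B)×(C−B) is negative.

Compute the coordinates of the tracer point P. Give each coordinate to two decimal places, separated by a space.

A=(0,0), D=(10.00,0)
B = A + 1.00·(cos357°, sin357°) = (0.9986, -0.0523)
|BD| = 9.0015
circle(B,9.00) ∩ circle(D,4.00): a=8.1113, h=3.8997
  candidates: C₊=(9.0871,3.8944) cross=35.103; C₋=(9.1324,-3.9048) cross=-35.103
  mode - wants cross < 0 → take C=(9.1324,-3.9048) (cross=-35.103)
ex = (C−B)/|BC| = (0.9038,-0.4280); ey = (0.4280,0.9038)
P = B + 2.87·ex + 0.89·ey = (3.9734,-0.4765)

3.97 -0.48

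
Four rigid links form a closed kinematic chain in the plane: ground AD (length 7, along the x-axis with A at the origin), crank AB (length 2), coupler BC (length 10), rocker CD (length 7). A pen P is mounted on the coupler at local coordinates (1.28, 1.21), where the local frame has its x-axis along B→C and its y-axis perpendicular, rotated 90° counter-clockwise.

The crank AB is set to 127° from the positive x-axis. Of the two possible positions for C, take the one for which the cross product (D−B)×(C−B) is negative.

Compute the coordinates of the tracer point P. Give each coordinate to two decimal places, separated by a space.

0.52 1.25

A=(0,0), D=(7.00,0)
B = A + 2.00·(cos127°, sin127°) = (-1.2036, 1.5973)
|BD| = 8.3577
circle(B,10.00) ∩ circle(D,7.00): a=7.2299, h=6.9086
  candidates: C₊=(7.2134,6.9967) cross=57.740; C₋=(4.5727,-6.5657) cross=-57.740
  mode - wants cross < 0 → take C=(4.5727,-6.5657) (cross=-57.740)
ex = (C−B)/|BC| = (0.5776,-0.8163); ey = (0.8163,0.5776)
P = B + 1.28·ex + 1.21·ey = (0.5235,1.2513)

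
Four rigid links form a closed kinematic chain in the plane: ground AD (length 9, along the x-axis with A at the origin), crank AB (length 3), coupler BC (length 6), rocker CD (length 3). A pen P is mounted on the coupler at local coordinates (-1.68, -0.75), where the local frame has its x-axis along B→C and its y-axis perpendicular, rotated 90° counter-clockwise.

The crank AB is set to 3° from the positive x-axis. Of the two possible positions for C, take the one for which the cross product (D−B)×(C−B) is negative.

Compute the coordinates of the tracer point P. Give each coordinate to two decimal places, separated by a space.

1.17 0.36

A=(0,0), D=(9.00,0)
B = A + 3.00·(cos3°, sin3°) = (2.9959, 0.1570)
|BD| = 6.0062
circle(B,6.00) ∩ circle(D,3.00): a=5.2508, h=2.9033
  candidates: C₊=(8.3208,2.9221) cross=17.438; C₋=(8.1690,-2.8826) cross=-17.438
  mode - wants cross < 0 → take C=(8.1690,-2.8826) (cross=-17.438)
ex = (C−B)/|BC| = (0.8622,-0.5066); ey = (0.5066,0.8622)
P = B + -1.68·ex + -0.75·ey = (1.1675,0.3615)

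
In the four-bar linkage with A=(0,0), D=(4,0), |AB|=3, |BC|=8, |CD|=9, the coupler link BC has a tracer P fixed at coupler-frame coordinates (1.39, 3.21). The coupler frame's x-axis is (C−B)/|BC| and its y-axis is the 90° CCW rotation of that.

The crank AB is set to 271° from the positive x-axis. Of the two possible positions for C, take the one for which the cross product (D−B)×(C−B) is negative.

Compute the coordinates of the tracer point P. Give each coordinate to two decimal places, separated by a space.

3.35 -1.84

A=(0,0), D=(4.00,0)
B = A + 3.00·(cos271°, sin271°) = (0.0524, -2.9995)
|BD| = 4.9579
circle(B,8.00) ∩ circle(D,9.00): a=0.7645, h=7.9634
  candidates: C₊=(-4.1567,3.8037) cross=39.482; C₋=(5.4789,-8.8777) cross=-39.482
  mode - wants cross < 0 → take C=(5.4789,-8.8777) (cross=-39.482)
ex = (C−B)/|BC| = (0.6783,-0.7348); ey = (0.7348,0.6783)
P = B + 1.39·ex + 3.21·ey = (3.3538,-1.8434)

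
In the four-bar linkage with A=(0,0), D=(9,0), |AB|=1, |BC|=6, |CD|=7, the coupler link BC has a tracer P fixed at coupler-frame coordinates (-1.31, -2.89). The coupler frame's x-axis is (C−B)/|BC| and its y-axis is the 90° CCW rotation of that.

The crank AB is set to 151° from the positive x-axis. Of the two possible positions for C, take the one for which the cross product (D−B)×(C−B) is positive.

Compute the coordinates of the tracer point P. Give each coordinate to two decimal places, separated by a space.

0.06 -2.55

A=(0,0), D=(9.00,0)
B = A + 1.00·(cos151°, sin151°) = (-0.8746, 0.4848)
|BD| = 9.8865
circle(B,6.00) ∩ circle(D,7.00): a=4.2858, h=4.1990
  candidates: C₊=(3.6119,4.4686) cross=41.514; C₋=(3.2001,-3.9193) cross=-41.514
  mode + wants cross > 0 → take C=(3.6119,4.4686) (cross=41.514)
ex = (C−B)/|BC| = (0.7478,0.6640); ey = (-0.6640,0.7478)
P = B + -1.31·ex + -2.89·ey = (0.0647,-2.5460)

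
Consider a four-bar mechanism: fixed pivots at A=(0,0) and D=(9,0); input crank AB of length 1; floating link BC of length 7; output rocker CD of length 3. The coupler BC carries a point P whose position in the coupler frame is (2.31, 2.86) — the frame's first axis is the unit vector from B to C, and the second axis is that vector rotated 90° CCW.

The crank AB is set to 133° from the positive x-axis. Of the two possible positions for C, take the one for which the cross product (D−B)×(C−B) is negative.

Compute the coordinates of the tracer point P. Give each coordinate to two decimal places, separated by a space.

A=(0,0), D=(9.00,0)
B = A + 1.00·(cos133°, sin133°) = (-0.6820, 0.7314)
|BD| = 9.7096
circle(B,7.00) ∩ circle(D,3.00): a=6.9146, h=1.0900
  candidates: C₊=(6.2951,1.2974) cross=10.584; C₋=(6.1309,-0.8764) cross=-10.584
  mode - wants cross < 0 → take C=(6.1309,-0.8764) (cross=-10.584)
ex = (C−B)/|BC| = (0.9733,-0.2297); ey = (0.2297,0.9733)
P = B + 2.31·ex + 2.86·ey = (2.2231,2.9843)

2.22 2.98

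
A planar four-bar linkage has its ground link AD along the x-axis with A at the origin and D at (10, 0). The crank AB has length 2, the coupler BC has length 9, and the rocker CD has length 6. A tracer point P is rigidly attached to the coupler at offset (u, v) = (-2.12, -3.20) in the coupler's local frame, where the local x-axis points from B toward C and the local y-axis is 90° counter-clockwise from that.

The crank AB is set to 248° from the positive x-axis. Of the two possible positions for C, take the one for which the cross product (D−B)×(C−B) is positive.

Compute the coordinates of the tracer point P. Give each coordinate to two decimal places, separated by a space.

-0.11 -5.64

A=(0,0), D=(10.00,0)
B = A + 2.00·(cos248°, sin248°) = (-0.7492, -1.8544)
|BD| = 10.9080
circle(B,9.00) ∩ circle(D,6.00): a=7.5167, h=4.9497
  candidates: C₊=(5.8166,4.3011) cross=53.991; C₋=(7.4995,-5.4541) cross=-53.991
  mode + wants cross > 0 → take C=(5.8166,4.3011) (cross=53.991)
ex = (C−B)/|BC| = (0.7295,0.6839); ey = (-0.6839,0.7295)
P = B + -2.12·ex + -3.20·ey = (-0.1072,-5.6388)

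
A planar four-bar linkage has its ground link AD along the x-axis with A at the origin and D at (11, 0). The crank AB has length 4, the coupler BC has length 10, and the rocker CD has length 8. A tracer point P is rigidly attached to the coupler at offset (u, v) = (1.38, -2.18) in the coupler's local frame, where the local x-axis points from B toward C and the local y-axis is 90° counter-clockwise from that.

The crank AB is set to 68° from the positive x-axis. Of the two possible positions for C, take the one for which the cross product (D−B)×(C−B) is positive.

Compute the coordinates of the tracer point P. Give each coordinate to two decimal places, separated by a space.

3.68 2.33

A=(0,0), D=(11.00,0)
B = A + 4.00·(cos68°, sin68°) = (1.4984, 3.7087)
|BD| = 10.1997
circle(B,10.00) ∩ circle(D,8.00): a=6.8646, h=7.2717
  candidates: C₊=(10.5372,7.9866) cross=74.169; C₋=(5.2491,-5.5612) cross=-74.169
  mode + wants cross > 0 → take C=(10.5372,7.9866) (cross=74.169)
ex = (C−B)/|BC| = (0.9039,0.4278); ey = (-0.4278,0.9039)
P = B + 1.38·ex + -2.18·ey = (3.6784,2.3286)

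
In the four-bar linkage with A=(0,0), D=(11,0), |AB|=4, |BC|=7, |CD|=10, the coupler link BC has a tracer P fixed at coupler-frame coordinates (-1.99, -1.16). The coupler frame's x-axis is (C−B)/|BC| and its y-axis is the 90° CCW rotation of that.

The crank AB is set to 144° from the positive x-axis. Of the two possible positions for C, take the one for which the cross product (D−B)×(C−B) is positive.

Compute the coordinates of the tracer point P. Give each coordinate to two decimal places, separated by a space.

-4.40 0.36

A=(0,0), D=(11.00,0)
B = A + 4.00·(cos144°, sin144°) = (-3.2361, 2.3511)
|BD| = 14.4289
circle(B,7.00) ∩ circle(D,10.00): a=5.4472, h=4.3964
  candidates: C₊=(2.8547,5.8012) cross=63.435; C₋=(1.4219,-2.8741) cross=-63.435
  mode + wants cross > 0 → take C=(2.8547,5.8012) (cross=63.435)
ex = (C−B)/|BC| = (0.8701,0.4929); ey = (-0.4929,0.8701)
P = B + -1.99·ex + -1.16·ey = (-4.3959,0.3610)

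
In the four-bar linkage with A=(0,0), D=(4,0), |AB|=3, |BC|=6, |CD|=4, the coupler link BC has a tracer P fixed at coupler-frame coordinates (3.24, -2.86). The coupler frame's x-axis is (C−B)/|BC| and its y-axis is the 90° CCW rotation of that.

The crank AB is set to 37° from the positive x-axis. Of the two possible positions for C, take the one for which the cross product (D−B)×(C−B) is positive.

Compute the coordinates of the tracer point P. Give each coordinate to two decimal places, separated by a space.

A=(0,0), D=(4.00,0)
B = A + 3.00·(cos37°, sin37°) = (2.3959, 1.8054)
|BD| = 2.4151
circle(B,6.00) ∩ circle(D,4.00): a=5.3482, h=2.7198
  candidates: C₊=(7.9813,-0.3862) cross=6.569; C₋=(3.9149,-3.9991) cross=-6.569
  mode + wants cross > 0 → take C=(7.9813,-0.3862) (cross=6.569)
ex = (C−B)/|BC| = (0.9309,-0.3653); ey = (0.3653,0.9309)
P = B + 3.24·ex + -2.86·ey = (4.3674,-2.0404)

4.37 -2.04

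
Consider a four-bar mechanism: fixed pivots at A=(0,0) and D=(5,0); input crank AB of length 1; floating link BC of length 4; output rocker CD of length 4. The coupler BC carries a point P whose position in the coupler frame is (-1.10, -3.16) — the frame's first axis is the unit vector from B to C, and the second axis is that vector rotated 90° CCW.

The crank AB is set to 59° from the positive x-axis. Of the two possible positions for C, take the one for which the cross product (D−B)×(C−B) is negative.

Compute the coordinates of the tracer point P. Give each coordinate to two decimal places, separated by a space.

A=(0,0), D=(5.00,0)
B = A + 1.00·(cos59°, sin59°) = (0.5150, 0.8572)
|BD| = 4.5661
circle(B,4.00) ∩ circle(D,4.00): a=2.2831, h=3.2844
  candidates: C₊=(3.3741,3.6546) cross=14.997; C₋=(2.1410,-2.7975) cross=-14.997
  mode - wants cross < 0 → take C=(2.1410,-2.7975) (cross=-14.997)
ex = (C−B)/|BC| = (0.4065,-0.9137); ey = (0.9137,0.4065)
P = B + -1.10·ex + -3.16·ey = (-2.8193,0.5777)

-2.82 0.58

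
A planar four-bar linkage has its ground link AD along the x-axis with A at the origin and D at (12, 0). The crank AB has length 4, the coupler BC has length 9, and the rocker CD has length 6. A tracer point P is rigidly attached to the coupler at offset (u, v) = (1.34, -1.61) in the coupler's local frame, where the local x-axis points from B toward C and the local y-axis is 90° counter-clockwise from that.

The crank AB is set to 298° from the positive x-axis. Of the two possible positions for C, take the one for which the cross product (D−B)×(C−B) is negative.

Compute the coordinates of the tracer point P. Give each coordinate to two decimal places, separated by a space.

2.76 -5.43

A=(0,0), D=(12.00,0)
B = A + 4.00·(cos298°, sin298°) = (1.8779, -3.5318)
|BD| = 10.7206
circle(B,9.00) ∩ circle(D,6.00): a=7.4591, h=5.0361
  candidates: C₊=(7.2614,3.6805) cross=53.990; C₋=(10.5797,-5.8295) cross=-53.990
  mode - wants cross < 0 → take C=(10.5797,-5.8295) (cross=-53.990)
ex = (C−B)/|BC| = (0.9669,-0.2553); ey = (0.2553,0.9669)
P = B + 1.34·ex + -1.61·ey = (2.7625,-5.4305)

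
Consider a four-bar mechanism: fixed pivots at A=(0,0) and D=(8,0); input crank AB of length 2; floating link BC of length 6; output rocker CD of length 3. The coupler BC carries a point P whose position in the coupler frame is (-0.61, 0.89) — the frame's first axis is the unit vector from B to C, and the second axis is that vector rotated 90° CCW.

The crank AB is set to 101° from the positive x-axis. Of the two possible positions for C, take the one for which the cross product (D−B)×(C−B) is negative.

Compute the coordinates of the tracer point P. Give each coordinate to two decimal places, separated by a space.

-0.56 3.03

A=(0,0), D=(8.00,0)
B = A + 2.00·(cos101°, sin101°) = (-0.3816, 1.9633)
|BD| = 8.6085
circle(B,6.00) ∩ circle(D,3.00): a=5.8725, h=1.2305
  candidates: C₊=(5.6167,1.8221) cross=10.593; C₋=(5.0554,-0.5741) cross=-10.593
  mode - wants cross < 0 → take C=(5.0554,-0.5741) (cross=-10.593)
ex = (C−B)/|BC| = (0.9062,-0.4229); ey = (0.4229,0.9062)
P = B + -0.61·ex + 0.89·ey = (-0.5580,3.0277)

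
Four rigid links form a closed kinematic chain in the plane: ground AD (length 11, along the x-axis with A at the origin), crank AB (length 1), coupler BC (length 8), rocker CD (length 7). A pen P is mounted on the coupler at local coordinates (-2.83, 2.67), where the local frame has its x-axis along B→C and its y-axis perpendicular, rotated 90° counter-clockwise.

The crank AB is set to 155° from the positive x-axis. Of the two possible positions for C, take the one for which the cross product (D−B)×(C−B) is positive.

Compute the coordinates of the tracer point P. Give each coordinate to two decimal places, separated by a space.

A=(0,0), D=(11.00,0)
B = A + 1.00·(cos155°, sin155°) = (-0.9063, 0.4226)
|BD| = 11.9138
circle(B,8.00) ∩ circle(D,7.00): a=6.5864, h=4.5408
  candidates: C₊=(5.8370,4.7269) cross=54.098; C₋=(5.5149,-4.3490) cross=-54.098
  mode + wants cross > 0 → take C=(5.8370,4.7269) (cross=54.098)
ex = (C−B)/|BC| = (0.8429,0.5380); ey = (-0.5380,0.8429)
P = B + -2.83·ex + 2.67·ey = (-4.7283,1.1506)

-4.73 1.15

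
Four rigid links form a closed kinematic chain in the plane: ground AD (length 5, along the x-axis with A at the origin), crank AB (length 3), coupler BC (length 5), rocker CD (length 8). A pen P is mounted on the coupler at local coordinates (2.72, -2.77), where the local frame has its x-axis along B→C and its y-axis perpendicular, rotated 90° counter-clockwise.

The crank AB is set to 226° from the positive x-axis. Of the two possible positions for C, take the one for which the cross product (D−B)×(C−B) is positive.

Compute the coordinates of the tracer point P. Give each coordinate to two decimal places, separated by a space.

A=(0,0), D=(5.00,0)
B = A + 3.00·(cos226°, sin226°) = (-2.0840, -2.1580)
|BD| = 7.4054
circle(B,5.00) ∩ circle(D,8.00): a=1.0695, h=4.8843
  candidates: C₊=(-2.4843,2.8259) cross=36.170; C₋=(0.3624,-6.5187) cross=-36.170
  mode + wants cross > 0 → take C=(-2.4843,2.8259) (cross=36.170)
ex = (C−B)/|BC| = (-0.0801,0.9968); ey = (-0.9968,-0.0801)
P = B + 2.72·ex + -2.77·ey = (0.4594,0.7750)

0.46 0.78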